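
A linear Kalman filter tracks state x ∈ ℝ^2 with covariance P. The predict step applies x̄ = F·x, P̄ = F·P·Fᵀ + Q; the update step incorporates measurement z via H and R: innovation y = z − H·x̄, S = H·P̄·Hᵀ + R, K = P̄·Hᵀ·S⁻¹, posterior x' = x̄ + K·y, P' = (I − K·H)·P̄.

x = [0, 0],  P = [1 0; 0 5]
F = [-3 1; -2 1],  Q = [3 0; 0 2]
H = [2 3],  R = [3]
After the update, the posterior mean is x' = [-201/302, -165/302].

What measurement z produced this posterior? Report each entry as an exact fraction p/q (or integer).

z = [-3]

x̄ = F·x = [0, 0]
P̄ = F·P·Fᵀ + Q = [17 11; 11 11]
S = H·P̄·Hᵀ + R = [302]
K = P̄·Hᵀ·S⁻¹ = [67/302; 55/302]
x' − x̄ = [-201/302, -165/302] = K·y
y = (KᵀK)⁻¹·Kᵀ·(x' − x̄) = [-3]
z = y + H·x̄ = [-3] + [0] = [-3]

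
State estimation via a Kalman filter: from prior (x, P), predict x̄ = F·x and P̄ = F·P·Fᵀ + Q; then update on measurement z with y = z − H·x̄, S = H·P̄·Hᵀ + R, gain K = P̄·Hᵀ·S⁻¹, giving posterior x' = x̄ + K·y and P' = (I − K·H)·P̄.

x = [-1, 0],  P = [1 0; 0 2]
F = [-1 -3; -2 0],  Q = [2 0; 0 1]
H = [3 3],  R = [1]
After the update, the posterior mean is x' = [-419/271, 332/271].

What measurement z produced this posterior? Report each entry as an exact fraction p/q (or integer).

z = [-1]

x̄ = F·x = [1, 2]
P̄ = F·P·Fᵀ + Q = [21 2; 2 5]
S = H·P̄·Hᵀ + R = [271]
K = P̄·Hᵀ·S⁻¹ = [69/271; 21/271]
x' − x̄ = [-690/271, -210/271] = K·y
y = (KᵀK)⁻¹·Kᵀ·(x' − x̄) = [-10]
z = y + H·x̄ = [-10] + [9] = [-1]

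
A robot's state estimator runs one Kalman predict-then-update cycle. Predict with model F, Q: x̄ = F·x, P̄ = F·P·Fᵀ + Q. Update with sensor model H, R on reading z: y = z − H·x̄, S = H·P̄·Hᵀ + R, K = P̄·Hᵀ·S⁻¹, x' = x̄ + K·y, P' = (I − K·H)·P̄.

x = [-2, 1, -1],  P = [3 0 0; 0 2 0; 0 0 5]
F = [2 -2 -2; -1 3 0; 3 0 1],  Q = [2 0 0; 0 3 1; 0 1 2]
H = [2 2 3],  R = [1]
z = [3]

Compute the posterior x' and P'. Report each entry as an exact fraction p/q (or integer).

x' = [-124/427, 1871/427, -745/427]
P' = [12750/427 -6822/427 -3928/427; -6822/427 10104/427 -2192/427; -3928/427 -2192/427 4114/427]

x̄ = F·x = [-4, 5, -7]
P̄ = F·P·Fᵀ + Q = [42 -18 8; -18 24 -8; 8 -8 34]
y = z − H·x̄ = [22]
S = H·P̄·Hᵀ + R = [427]
K = P̄·Hᵀ·S⁻¹ = [72/427; -12/427; 102/427]
x' = x̄ + K·y = [-124/427, 1871/427, -745/427]
P' = (I − K·H)·P̄ = [12750/427 -6822/427 -3928/427; -6822/427 10104/427 -2192/427; -3928/427 -2192/427 4114/427]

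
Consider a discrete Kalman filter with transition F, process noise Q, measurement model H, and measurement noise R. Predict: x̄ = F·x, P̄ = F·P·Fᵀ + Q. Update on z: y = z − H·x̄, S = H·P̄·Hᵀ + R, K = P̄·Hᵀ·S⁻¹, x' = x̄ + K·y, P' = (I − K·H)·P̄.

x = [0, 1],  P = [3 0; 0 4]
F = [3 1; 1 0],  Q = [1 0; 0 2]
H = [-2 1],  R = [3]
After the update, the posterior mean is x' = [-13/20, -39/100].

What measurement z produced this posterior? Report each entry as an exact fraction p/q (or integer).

z = [1]

x̄ = F·x = [1, 0]
P̄ = F·P·Fᵀ + Q = [32 9; 9 5]
S = H·P̄·Hᵀ + R = [100]
K = P̄·Hᵀ·S⁻¹ = [-11/20; -13/100]
x' − x̄ = [-33/20, -39/100] = K·y
y = (KᵀK)⁻¹·Kᵀ·(x' − x̄) = [3]
z = y + H·x̄ = [3] + [-2] = [1]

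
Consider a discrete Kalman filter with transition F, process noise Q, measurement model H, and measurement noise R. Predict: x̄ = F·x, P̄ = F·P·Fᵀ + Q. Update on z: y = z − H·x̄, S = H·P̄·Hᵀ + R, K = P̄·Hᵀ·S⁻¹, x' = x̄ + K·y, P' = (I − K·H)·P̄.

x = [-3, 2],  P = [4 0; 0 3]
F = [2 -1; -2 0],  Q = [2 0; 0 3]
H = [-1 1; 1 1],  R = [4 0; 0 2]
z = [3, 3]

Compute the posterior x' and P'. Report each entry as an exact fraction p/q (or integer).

x' = [-31/42, 1055/378]
P' = [19/14 -23/42; -23/42 505/378]

x̄ = F·x = [-8, 6]
P̄ = F·P·Fᵀ + Q = [21 -16; -16 19]
y = z − H·x̄ = [-11, 5]
S = H·P̄·Hᵀ + R = [76 -2; -2 10]
K = P̄·Hᵀ·S⁻¹ = [-10/21 17/42; 89/189 149/378]
x' = x̄ + K·y = [-31/42, 1055/378]
P' = (I − K·H)·P̄ = [19/14 -23/42; -23/42 505/378]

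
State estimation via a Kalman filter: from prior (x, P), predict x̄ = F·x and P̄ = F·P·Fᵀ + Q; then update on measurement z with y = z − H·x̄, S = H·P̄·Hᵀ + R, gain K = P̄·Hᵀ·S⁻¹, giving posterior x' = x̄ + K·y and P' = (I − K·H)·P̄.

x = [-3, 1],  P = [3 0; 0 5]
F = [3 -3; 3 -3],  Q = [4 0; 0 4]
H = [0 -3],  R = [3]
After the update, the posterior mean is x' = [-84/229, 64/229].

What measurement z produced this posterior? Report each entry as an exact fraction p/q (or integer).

x̄ = F·x = [-12, -12]
P̄ = F·P·Fᵀ + Q = [76 72; 72 76]
S = H·P̄·Hᵀ + R = [687]
K = P̄·Hᵀ·S⁻¹ = [-72/229; -76/229]
x' − x̄ = [2664/229, 2812/229] = K·y
y = (KᵀK)⁻¹·Kᵀ·(x' − x̄) = [-37]
z = y + H·x̄ = [-37] + [36] = [-1]

z = [-1]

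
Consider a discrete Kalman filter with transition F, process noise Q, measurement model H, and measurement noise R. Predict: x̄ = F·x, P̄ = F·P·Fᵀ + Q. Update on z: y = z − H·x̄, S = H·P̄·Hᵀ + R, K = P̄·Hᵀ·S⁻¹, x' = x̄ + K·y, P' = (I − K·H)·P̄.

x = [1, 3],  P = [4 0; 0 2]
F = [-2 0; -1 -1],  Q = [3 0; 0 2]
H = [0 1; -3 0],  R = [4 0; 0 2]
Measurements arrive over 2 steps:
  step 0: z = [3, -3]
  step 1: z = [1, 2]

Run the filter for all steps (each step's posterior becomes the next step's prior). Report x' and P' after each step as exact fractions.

step 0: x̄ = F·x = [-2, -4]
step 0: P̄ = F·P·Fᵀ + Q = [19 8; 8 8]
step 0: y = z − H·x̄ = [7, -9]
step 0: S = H·P̄·Hᵀ + R = [12 -24; -24 173]
step 0: K = P̄·Hᵀ·S⁻¹ = [4/375 -41/125; 202/375 -8/125]
step 0: x' = x̄ + K·y = [77/75, 26/75]
step 0: P' = (I − K·H)·P̄ = [82/375 16/375; 16/375 808/375]
step 1: x̄ = F·x = [-154/75, -103/75]
step 1: P̄ = F·P·Fᵀ + Q = [1453/375 196/375; 196/375 1672/375]
step 1: y = z − H·x̄ = [178/75, -104/25]
step 1: S = H·P̄·Hᵀ + R = [3172/375 -196/125; -196/125 4609/125]
step 1: K = P̄·Hᵀ·S⁻¹ = [98/29009 -9141/29009; 15182/29009 -588/29009]
step 1: x' = x̄ + K·y = [-21306/29009, -1361/29009]
step 1: P' = (I − K·H)·P̄ = [6094/29009 392/29009; 392/29009 60728/29009]

step 0: x' = [77/75, 26/75], P' = [82/375 16/375; 16/375 808/375]
step 1: x' = [-21306/29009, -1361/29009], P' = [6094/29009 392/29009; 392/29009 60728/29009]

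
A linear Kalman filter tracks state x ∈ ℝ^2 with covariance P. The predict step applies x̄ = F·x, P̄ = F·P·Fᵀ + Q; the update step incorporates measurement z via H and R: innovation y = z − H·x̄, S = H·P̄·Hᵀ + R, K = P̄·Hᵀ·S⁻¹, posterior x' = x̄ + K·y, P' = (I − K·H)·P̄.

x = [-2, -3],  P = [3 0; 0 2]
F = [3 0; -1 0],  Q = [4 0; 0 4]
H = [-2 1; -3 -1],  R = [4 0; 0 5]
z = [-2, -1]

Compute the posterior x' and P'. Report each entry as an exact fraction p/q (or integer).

x̄ = F·x = [-6, 2]
P̄ = F·P·Fᵀ + Q = [31 -9; -9 7]
y = z − H·x̄ = [-16, -17]
S = H·P̄·Hᵀ + R = [171 188; 188 237]
K = P̄·Hᵀ·S⁻¹ = [-1035/5183 -1016/5183; 2165/5183 -1280/5183]
x' = x̄ + K·y = [2734/5183, -2514/5183]
P' = (I − K·H)·P̄ = [1844/5183 -452/5183; -452/5183 7756/5183]

x' = [2734/5183, -2514/5183]
P' = [1844/5183 -452/5183; -452/5183 7756/5183]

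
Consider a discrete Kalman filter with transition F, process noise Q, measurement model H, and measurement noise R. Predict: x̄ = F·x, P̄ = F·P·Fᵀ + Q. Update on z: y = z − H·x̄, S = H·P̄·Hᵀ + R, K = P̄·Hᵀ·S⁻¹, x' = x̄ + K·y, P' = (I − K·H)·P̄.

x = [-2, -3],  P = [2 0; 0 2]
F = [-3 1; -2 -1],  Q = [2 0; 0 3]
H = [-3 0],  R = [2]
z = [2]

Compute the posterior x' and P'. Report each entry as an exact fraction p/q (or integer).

x' = [-63/100, 107/20]
P' = [11/50 1/10; 1/10 17/2]

x̄ = F·x = [3, 7]
P̄ = F·P·Fᵀ + Q = [22 10; 10 13]
y = z − H·x̄ = [11]
S = H·P̄·Hᵀ + R = [200]
K = P̄·Hᵀ·S⁻¹ = [-33/100; -3/20]
x' = x̄ + K·y = [-63/100, 107/20]
P' = (I − K·H)·P̄ = [11/50 1/10; 1/10 17/2]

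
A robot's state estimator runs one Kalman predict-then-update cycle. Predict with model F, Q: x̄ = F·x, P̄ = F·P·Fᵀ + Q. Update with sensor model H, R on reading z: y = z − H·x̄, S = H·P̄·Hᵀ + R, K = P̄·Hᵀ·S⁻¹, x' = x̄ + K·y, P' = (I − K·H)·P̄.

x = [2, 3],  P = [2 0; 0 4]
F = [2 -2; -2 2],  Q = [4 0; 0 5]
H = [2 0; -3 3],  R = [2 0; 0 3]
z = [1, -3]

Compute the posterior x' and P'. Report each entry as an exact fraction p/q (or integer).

x̄ = F·x = [-2, 2]
P̄ = F·P·Fᵀ + Q = [28 -24; -24 29]
y = z − H·x̄ = [5, -15]
S = H·P̄·Hᵀ + R = [114 -312; -312 948]
K = P̄·Hᵀ·S⁻¹ = [184/447 -13/447; 57/149 175/596]
x' = x̄ + K·y = [221/447, -293/596]
P' = (I − K·H)·P̄ = [184/447 57/149; 57/149 403/596]

x' = [221/447, -293/596]
P' = [184/447 57/149; 57/149 403/596]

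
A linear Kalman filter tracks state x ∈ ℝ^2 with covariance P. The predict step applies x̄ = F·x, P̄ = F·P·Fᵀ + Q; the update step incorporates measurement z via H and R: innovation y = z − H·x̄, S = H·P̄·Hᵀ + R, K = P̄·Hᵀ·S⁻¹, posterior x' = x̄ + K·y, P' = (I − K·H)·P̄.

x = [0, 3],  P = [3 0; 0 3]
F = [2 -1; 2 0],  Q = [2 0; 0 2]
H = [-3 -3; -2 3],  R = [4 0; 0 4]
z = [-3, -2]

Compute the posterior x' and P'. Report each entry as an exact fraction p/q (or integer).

x̄ = F·x = [-3, 0]
P̄ = F·P·Fᵀ + Q = [17 12; 12 14]
y = z − H·x̄ = [-12, -8]
S = H·P̄·Hᵀ + R = [499 -60; -60 54]
K = P̄·Hᵀ·S⁻¹ = [-763/3891 -2111/11673; -174/1297 239/1297]
x' = x̄ + K·y = [9337/11673, 176/1297]
P' = (I − K·H)·P̄ = [3520/11673 -52/1297; -52/1297 284/1297]

x' = [9337/11673, 176/1297]
P' = [3520/11673 -52/1297; -52/1297 284/1297]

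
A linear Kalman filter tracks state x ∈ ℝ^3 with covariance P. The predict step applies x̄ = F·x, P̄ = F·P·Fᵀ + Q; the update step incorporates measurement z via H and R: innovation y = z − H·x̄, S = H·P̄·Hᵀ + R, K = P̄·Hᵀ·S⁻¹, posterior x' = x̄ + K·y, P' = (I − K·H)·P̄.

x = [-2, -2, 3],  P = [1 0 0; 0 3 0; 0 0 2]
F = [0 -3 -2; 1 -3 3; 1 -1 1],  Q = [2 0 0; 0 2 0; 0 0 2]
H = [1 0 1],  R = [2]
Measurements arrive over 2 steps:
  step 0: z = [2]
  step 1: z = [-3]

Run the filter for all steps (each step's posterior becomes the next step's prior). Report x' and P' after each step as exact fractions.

step 0: x' = [-14/19, 710/57, 158/57], P' = [115/19 -149/19 -87/19; -149/19 1775/57 509/57; -87/19 509/57 287/57]
step 1: x' = [-3389/988, -4517/988, 137/494], P' = [2115/494 -1437/494 -670/247; -1437/494 13407/494 966/247; -670/247 966/247 775/247]

step 0: x̄ = F·x = [0, 13, 3]
step 0: P̄ = F·P·Fᵀ + Q = [37 15 5; 15 48 16; 5 16 8]
step 0: y = z − H·x̄ = [-1]
step 0: S = H·P̄·Hᵀ + R = [57]
step 0: K = P̄·Hᵀ·S⁻¹ = [14/19; 31/57; 13/57]
step 0: x' = x̄ + K·y = [-14/19, 710/57, 158/57]
step 0: P' = (I − K·H)·P̄ = [115/19 -149/19 -87/19; -149/19 1775/57 509/57; -87/19 509/57 287/57]
step 1: x̄ = F·x = [-2446/57, -566/19, -198/19]
step 1: P̄ = F·P·Fᵀ + Q = [23345/57 4863/19 2035/19; 4863/19 3657/19 1407/19; 2035/19 1407/19 625/19]
step 1: y = z − H·x̄ = [151/3]
step 1: S = H·P̄·Hᵀ + R = [1976/3]
step 1: K = P̄·Hᵀ·S⁻¹ = [775/988; 495/988; 105/494]
step 1: x' = x̄ + K·y = [-3389/988, -4517/988, 137/494]
step 1: P' = (I − K·H)·P̄ = [2115/494 -1437/494 -670/247; -1437/494 13407/494 966/247; -670/247 966/247 775/247]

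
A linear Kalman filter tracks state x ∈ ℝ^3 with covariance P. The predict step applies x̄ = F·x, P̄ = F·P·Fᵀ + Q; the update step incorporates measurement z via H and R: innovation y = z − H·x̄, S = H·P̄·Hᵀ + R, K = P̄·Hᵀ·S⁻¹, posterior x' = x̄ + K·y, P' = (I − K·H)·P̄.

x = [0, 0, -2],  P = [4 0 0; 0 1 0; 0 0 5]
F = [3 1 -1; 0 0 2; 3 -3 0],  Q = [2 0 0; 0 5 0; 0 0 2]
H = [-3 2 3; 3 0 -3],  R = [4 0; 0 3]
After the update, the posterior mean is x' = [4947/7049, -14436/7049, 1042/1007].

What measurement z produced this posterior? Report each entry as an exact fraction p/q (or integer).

x̄ = F·x = [2, -4, 0]
P̄ = F·P·Fᵀ + Q = [44 -10 33; -10 25 0; 33 0 47]
S = H·P̄·Hᵀ + R = [449 -285; -285 228]
K = P̄·Hᵀ·S⁻¹ = [-47/371 -96/7049; 170/371 3110/7049; -6/53 -328/1007]
x' − x̄ = [-9151/7049, 13760/7049, 1042/1007] = K·y
y = (KᵀK)⁻¹·Kᵀ·(x' − x̄) = [11, -7]
z = y + H·x̄ = [11, -7] + [-14, 6] = [-3, -1]

z = [-3, -1]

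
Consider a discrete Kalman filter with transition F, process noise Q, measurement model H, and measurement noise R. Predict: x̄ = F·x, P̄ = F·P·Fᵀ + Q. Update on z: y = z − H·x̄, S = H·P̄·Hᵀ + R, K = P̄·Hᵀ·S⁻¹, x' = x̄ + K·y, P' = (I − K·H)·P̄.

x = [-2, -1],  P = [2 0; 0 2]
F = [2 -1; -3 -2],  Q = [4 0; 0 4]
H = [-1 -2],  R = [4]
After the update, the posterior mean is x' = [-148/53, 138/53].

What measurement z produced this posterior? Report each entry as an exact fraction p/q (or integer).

z = [-2]

x̄ = F·x = [-3, 8]
P̄ = F·P·Fᵀ + Q = [14 -8; -8 30]
S = H·P̄·Hᵀ + R = [106]
K = P̄·Hᵀ·S⁻¹ = [1/53; -26/53]
x' − x̄ = [11/53, -286/53] = K·y
y = (KᵀK)⁻¹·Kᵀ·(x' − x̄) = [11]
z = y + H·x̄ = [11] + [-13] = [-2]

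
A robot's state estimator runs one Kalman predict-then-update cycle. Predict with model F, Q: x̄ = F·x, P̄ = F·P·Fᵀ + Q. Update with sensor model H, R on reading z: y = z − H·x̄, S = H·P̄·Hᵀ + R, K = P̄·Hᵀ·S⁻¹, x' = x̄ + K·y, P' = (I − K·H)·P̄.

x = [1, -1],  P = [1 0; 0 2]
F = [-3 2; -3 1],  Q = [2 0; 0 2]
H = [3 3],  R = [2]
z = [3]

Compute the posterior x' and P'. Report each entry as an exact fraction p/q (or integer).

x̄ = F·x = [-5, -4]
P̄ = F·P·Fᵀ + Q = [19 13; 13 13]
y = z − H·x̄ = [30]
S = H·P̄·Hᵀ + R = [524]
K = P̄·Hᵀ·S⁻¹ = [24/131; 39/262]
x' = x̄ + K·y = [65/131, 61/131]
P' = (I − K·H)·P̄ = [185/131 -169/131; -169/131 182/131]

x' = [65/131, 61/131]
P' = [185/131 -169/131; -169/131 182/131]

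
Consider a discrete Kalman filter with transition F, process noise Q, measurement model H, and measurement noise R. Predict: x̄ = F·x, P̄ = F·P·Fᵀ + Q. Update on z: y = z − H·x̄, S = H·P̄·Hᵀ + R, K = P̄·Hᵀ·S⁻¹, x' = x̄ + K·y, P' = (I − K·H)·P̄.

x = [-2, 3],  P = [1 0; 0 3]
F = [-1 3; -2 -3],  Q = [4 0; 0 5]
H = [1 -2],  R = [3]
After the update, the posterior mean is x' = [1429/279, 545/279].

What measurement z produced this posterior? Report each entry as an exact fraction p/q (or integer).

z = [1]

x̄ = F·x = [11, -5]
P̄ = F·P·Fᵀ + Q = [32 -25; -25 36]
S = H·P̄·Hᵀ + R = [279]
K = P̄·Hᵀ·S⁻¹ = [82/279; -97/279]
x' − x̄ = [-1640/279, 1940/279] = K·y
y = (KᵀK)⁻¹·Kᵀ·(x' − x̄) = [-20]
z = y + H·x̄ = [-20] + [21] = [1]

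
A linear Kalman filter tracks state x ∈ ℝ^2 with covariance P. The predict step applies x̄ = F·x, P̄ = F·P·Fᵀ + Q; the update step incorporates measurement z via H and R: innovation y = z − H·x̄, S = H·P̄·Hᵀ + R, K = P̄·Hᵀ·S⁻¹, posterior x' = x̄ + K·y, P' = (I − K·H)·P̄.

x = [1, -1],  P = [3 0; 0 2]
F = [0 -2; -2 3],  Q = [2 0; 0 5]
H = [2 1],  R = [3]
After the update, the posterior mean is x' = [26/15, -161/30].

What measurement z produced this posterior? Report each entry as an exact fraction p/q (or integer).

x̄ = F·x = [2, -5]
P̄ = F·P·Fᵀ + Q = [10 -12; -12 35]
S = H·P̄·Hᵀ + R = [30]
K = P̄·Hᵀ·S⁻¹ = [4/15; 11/30]
x' − x̄ = [-4/15, -11/30] = K·y
y = (KᵀK)⁻¹·Kᵀ·(x' − x̄) = [-1]
z = y + H·x̄ = [-1] + [-1] = [-2]

z = [-2]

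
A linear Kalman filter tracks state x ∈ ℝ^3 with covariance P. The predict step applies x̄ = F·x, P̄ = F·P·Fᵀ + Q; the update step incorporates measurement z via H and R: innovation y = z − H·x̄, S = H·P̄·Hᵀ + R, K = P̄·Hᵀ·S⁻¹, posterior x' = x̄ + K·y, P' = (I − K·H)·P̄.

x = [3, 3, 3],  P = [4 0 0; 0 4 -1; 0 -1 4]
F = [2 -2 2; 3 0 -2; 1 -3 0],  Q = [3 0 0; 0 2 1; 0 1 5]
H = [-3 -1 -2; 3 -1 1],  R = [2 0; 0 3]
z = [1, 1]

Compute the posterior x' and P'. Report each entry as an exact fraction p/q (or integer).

x̄ = F·x = [6, 3, -6]
P̄ = F·P·Fᵀ + Q = [59 4 38; 4 54 7; 38 7 45]
y = z − H·x̄ = [10, -8]
S = H·P̄·Hᵀ + R = [1275 -902; -902 823]
K = P̄·Hᵀ·S⁻¹ = [-21189/235721 37211/235721; -97410/235721 -116785/235721; -36549/235721 3478/235721]
x' = x̄ + K·y = [904748/235721, 667343/235721, -1807640/235721]
P' = (I − K·H)·P̄ = [610445/235721 550149/235721 -1169553/235721; 550149/235721 848659/235721 -1152143/235721; -1169553/235721 -1152143/235721 2366950/235721]

x' = [904748/235721, 667343/235721, -1807640/235721]
P' = [610445/235721 550149/235721 -1169553/235721; 550149/235721 848659/235721 -1152143/235721; -1169553/235721 -1152143/235721 2366950/235721]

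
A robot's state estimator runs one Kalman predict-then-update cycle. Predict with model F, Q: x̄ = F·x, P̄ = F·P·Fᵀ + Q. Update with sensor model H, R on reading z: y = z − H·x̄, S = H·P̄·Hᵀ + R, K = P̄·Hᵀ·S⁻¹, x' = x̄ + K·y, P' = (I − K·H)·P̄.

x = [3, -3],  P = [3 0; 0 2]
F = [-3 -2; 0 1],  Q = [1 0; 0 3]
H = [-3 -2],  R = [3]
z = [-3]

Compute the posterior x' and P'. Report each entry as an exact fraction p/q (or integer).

x' = [903/299, -933/299]
P' = [764/299 -996/299; -996/299 1491/299]

x̄ = F·x = [-3, -3]
P̄ = F·P·Fᵀ + Q = [36 -4; -4 5]
y = z − H·x̄ = [-18]
S = H·P̄·Hᵀ + R = [299]
K = P̄·Hᵀ·S⁻¹ = [-100/299; 2/299]
x' = x̄ + K·y = [903/299, -933/299]
P' = (I − K·H)·P̄ = [764/299 -996/299; -996/299 1491/299]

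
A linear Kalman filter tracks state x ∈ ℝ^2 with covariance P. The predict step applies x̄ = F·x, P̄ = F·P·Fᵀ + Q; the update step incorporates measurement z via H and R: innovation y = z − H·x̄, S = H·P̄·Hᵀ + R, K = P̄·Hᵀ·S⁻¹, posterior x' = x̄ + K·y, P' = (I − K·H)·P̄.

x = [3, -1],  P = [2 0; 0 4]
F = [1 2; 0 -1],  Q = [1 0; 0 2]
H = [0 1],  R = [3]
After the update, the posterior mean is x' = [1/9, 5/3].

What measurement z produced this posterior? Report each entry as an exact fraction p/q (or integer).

x̄ = F·x = [1, 1]
P̄ = F·P·Fᵀ + Q = [19 -8; -8 6]
S = H·P̄·Hᵀ + R = [9]
K = P̄·Hᵀ·S⁻¹ = [-8/9; 2/3]
x' − x̄ = [-8/9, 2/3] = K·y
y = (KᵀK)⁻¹·Kᵀ·(x' − x̄) = [1]
z = y + H·x̄ = [1] + [1] = [2]

z = [2]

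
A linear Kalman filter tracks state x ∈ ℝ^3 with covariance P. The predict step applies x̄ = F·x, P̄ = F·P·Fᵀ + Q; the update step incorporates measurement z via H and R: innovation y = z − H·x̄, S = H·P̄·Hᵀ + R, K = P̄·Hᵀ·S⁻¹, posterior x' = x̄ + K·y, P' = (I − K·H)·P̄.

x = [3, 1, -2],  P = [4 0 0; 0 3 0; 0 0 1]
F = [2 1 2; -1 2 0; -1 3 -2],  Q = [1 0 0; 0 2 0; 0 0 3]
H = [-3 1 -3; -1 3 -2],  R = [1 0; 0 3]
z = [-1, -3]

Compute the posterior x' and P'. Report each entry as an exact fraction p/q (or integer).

x̄ = F·x = [3, -1, 4]
P̄ = F·P·Fᵀ + Q = [24 -2 -3; -2 18 22; -3 22 38]
y = z − H·x̄ = [21, 11]
S = H·P̄·Hᵀ + R = [403 105; 105 77]
K = P̄·Hᵀ·S⁻¹ = [-355/2858 -2847/20006; -321/1429 4623/10003; -404/1429 421/1429]
x' = x̄ + K·y = [-11742/10003, -6337/10003, 1863/1429]
P' = (I − K·H)·P̄ = [250291/20006 -55109/10003 -20443/1429; -55109/10003 30204/10003 9418/1429; -20443/1429 9418/1429 23717/1429]

x' = [-11742/10003, -6337/10003, 1863/1429]
P' = [250291/20006 -55109/10003 -20443/1429; -55109/10003 30204/10003 9418/1429; -20443/1429 9418/1429 23717/1429]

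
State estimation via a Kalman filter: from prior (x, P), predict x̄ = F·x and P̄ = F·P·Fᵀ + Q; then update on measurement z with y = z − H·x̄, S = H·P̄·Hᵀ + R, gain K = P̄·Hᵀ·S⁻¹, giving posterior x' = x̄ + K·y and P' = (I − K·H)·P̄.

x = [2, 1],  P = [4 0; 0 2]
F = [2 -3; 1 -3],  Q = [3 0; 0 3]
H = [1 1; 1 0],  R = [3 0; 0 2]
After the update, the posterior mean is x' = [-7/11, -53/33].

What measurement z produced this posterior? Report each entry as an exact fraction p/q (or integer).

z = [-2, -1]

x̄ = F·x = [1, -1]
P̄ = F·P·Fᵀ + Q = [37 26; 26 25]
S = H·P̄·Hᵀ + R = [117 63; 63 39]
K = P̄·Hᵀ·S⁻¹ = [7/33 20/33; 13/22 -19/66]
x' − x̄ = [-18/11, -20/33] = K·y
y = (KᵀK)⁻¹·Kᵀ·(x' − x̄) = [-2, -2]
z = y + H·x̄ = [-2, -2] + [0, 1] = [-2, -1]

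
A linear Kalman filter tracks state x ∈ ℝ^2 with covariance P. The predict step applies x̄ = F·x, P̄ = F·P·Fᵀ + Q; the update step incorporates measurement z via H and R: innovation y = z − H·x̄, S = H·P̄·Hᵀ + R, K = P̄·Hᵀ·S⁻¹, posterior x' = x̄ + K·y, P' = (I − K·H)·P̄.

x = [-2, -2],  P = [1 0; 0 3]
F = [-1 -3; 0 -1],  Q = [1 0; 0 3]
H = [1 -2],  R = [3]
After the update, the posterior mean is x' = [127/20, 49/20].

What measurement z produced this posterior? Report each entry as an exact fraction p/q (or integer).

x̄ = F·x = [8, 2]
P̄ = F·P·Fᵀ + Q = [29 9; 9 6]
S = H·P̄·Hᵀ + R = [20]
K = P̄·Hᵀ·S⁻¹ = [11/20; -3/20]
x' − x̄ = [-33/20, 9/20] = K·y
y = (KᵀK)⁻¹·Kᵀ·(x' − x̄) = [-3]
z = y + H·x̄ = [-3] + [4] = [1]

z = [1]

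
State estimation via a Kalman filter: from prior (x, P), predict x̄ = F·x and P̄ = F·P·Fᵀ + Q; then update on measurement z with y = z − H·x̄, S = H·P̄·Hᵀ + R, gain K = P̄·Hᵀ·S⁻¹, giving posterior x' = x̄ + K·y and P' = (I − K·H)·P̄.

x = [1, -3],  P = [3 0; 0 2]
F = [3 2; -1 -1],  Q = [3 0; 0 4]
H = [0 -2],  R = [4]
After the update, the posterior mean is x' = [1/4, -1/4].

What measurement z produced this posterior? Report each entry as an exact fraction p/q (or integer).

z = [1]

x̄ = F·x = [-3, 2]
P̄ = F·P·Fᵀ + Q = [38 -13; -13 9]
S = H·P̄·Hᵀ + R = [40]
K = P̄·Hᵀ·S⁻¹ = [13/20; -9/20]
x' − x̄ = [13/4, -9/4] = K·y
y = (KᵀK)⁻¹·Kᵀ·(x' − x̄) = [5]
z = y + H·x̄ = [5] + [-4] = [1]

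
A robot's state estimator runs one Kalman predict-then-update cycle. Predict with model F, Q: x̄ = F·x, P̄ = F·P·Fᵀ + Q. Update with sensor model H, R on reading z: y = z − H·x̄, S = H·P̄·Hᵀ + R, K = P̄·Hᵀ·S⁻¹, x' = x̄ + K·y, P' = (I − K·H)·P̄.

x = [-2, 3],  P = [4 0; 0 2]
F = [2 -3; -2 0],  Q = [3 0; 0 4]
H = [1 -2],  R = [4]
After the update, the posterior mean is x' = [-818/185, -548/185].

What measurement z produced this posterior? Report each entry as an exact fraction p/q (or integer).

x̄ = F·x = [-13, 4]
P̄ = F·P·Fᵀ + Q = [37 -16; -16 20]
S = H·P̄·Hᵀ + R = [185]
K = P̄·Hᵀ·S⁻¹ = [69/185; -56/185]
x' − x̄ = [1587/185, -1288/185] = K·y
y = (KᵀK)⁻¹·Kᵀ·(x' − x̄) = [23]
z = y + H·x̄ = [23] + [-21] = [2]

z = [2]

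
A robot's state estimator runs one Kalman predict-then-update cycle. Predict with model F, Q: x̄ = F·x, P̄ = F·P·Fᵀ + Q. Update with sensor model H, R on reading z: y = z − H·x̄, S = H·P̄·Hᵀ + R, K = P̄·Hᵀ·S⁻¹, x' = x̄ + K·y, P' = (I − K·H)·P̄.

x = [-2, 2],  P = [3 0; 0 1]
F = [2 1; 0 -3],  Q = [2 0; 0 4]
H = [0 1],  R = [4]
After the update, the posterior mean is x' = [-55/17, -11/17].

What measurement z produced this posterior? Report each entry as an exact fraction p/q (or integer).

x̄ = F·x = [-2, -6]
P̄ = F·P·Fᵀ + Q = [15 -3; -3 13]
S = H·P̄·Hᵀ + R = [17]
K = P̄·Hᵀ·S⁻¹ = [-3/17; 13/17]
x' − x̄ = [-21/17, 91/17] = K·y
y = (KᵀK)⁻¹·Kᵀ·(x' − x̄) = [7]
z = y + H·x̄ = [7] + [-6] = [1]

z = [1]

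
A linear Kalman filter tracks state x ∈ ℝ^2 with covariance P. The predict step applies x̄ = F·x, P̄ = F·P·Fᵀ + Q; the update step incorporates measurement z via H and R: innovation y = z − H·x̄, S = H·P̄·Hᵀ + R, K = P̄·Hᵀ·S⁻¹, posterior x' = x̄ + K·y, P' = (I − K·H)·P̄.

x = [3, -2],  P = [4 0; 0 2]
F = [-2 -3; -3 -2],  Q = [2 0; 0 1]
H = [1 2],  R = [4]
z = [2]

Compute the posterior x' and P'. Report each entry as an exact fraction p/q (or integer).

x̄ = F·x = [0, -5]
P̄ = F·P·Fᵀ + Q = [36 36; 36 45]
y = z − H·x̄ = [12]
S = H·P̄·Hᵀ + R = [364]
K = P̄·Hᵀ·S⁻¹ = [27/91; 9/26]
x' = x̄ + K·y = [324/91, -11/13]
P' = (I − K·H)·P̄ = [360/91 -18/13; -18/13 18/13]

x' = [324/91, -11/13]
P' = [360/91 -18/13; -18/13 18/13]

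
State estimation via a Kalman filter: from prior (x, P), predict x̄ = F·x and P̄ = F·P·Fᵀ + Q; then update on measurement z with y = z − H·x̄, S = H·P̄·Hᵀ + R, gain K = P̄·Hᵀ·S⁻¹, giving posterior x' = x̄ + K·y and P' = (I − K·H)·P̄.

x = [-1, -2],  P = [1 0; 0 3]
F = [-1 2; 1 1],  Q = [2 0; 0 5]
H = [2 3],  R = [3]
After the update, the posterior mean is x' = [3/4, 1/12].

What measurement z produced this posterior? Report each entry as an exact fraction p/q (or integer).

z = [2]

x̄ = F·x = [-3, -3]
P̄ = F·P·Fᵀ + Q = [15 5; 5 9]
S = H·P̄·Hᵀ + R = [204]
K = P̄·Hᵀ·S⁻¹ = [15/68; 37/204]
x' − x̄ = [15/4, 37/12] = K·y
y = (KᵀK)⁻¹·Kᵀ·(x' − x̄) = [17]
z = y + H·x̄ = [17] + [-15] = [2]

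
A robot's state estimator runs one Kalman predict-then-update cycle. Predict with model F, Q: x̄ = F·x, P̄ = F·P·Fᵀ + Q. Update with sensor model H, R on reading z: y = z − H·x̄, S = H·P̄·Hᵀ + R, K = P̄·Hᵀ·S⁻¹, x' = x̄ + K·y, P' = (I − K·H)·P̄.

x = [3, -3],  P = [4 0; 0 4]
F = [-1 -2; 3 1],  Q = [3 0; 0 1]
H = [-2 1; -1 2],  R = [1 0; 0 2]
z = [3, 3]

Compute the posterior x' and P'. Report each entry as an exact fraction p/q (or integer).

x̄ = F·x = [3, 6]
P̄ = F·P·Fᵀ + Q = [23 -20; -20 41]
y = z − H·x̄ = [3, -6]
S = H·P̄·Hᵀ + R = [214 228; 228 269]
K = P̄·Hᵀ·S⁻¹ = [-1695/2791 783/2791; -1467/5582 1680/2791]
x' = x̄ + K·y = [-1410/2791, 8931/5582]
P' = (I − K·H)·P̄ = [1652/2791 1609/2791; 1609/2791 4969/5582]

x' = [-1410/2791, 8931/5582]
P' = [1652/2791 1609/2791; 1609/2791 4969/5582]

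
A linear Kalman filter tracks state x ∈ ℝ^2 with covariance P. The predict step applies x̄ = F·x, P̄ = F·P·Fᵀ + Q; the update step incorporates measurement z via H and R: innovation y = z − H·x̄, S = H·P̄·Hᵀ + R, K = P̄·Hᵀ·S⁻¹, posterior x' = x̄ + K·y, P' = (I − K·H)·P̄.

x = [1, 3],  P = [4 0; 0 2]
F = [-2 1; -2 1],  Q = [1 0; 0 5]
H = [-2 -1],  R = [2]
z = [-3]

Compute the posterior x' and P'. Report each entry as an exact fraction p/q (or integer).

x̄ = F·x = [1, 1]
P̄ = F·P·Fᵀ + Q = [19 18; 18 23]
y = z − H·x̄ = [0]
S = H·P̄·Hᵀ + R = [173]
K = P̄·Hᵀ·S⁻¹ = [-56/173; -59/173]
x' = x̄ + K·y = [1, 1]
P' = (I − K·H)·P̄ = [151/173 -190/173; -190/173 498/173]

x' = [1, 1]
P' = [151/173 -190/173; -190/173 498/173]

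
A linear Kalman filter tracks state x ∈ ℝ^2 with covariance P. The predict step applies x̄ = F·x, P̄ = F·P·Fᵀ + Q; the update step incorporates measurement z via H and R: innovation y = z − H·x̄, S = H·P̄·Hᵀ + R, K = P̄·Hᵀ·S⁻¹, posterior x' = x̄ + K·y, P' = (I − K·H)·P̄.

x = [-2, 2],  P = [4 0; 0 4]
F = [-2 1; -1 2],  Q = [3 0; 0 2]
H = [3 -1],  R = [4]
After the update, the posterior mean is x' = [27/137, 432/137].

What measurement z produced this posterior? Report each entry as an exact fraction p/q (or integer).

z = [-3]

x̄ = F·x = [6, 6]
P̄ = F·P·Fᵀ + Q = [23 16; 16 22]
S = H·P̄·Hᵀ + R = [137]
K = P̄·Hᵀ·S⁻¹ = [53/137; 26/137]
x' − x̄ = [-795/137, -390/137] = K·y
y = (KᵀK)⁻¹·Kᵀ·(x' − x̄) = [-15]
z = y + H·x̄ = [-15] + [12] = [-3]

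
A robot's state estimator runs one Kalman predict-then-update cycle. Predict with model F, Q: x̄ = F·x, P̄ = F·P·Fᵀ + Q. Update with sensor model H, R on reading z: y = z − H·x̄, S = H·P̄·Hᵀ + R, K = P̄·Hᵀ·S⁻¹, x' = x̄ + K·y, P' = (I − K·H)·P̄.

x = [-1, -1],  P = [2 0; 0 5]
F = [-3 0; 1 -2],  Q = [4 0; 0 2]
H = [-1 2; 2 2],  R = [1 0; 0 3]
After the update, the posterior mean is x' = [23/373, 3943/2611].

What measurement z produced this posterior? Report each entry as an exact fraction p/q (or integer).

z = [3, 3]

x̄ = F·x = [3, 1]
P̄ = F·P·Fᵀ + Q = [22 -6; -6 24]
S = H·P̄·Hᵀ + R = [143 40; 40 139]
K = P̄·Hᵀ·S⁻¹ = [-858/2611 848/2611; 6066/18277 2988/18277]
x' − x̄ = [-1096/373, 1332/2611] = K·y
y = (KᵀK)⁻¹·Kᵀ·(x' − x̄) = [4, -5]
z = y + H·x̄ = [4, -5] + [-1, 8] = [3, 3]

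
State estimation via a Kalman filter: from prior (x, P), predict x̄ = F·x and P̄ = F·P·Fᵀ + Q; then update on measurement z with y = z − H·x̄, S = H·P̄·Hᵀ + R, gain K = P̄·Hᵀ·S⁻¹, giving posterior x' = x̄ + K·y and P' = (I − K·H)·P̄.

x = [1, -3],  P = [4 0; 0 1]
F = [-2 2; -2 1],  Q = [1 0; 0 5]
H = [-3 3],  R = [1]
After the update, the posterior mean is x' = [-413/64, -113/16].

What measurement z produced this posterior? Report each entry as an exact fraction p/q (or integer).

x̄ = F·x = [-8, -5]
P̄ = F·P·Fᵀ + Q = [21 18; 18 22]
S = H·P̄·Hᵀ + R = [64]
K = P̄·Hᵀ·S⁻¹ = [-9/64; 3/16]
x' − x̄ = [99/64, -33/16] = K·y
y = (KᵀK)⁻¹·Kᵀ·(x' − x̄) = [-11]
z = y + H·x̄ = [-11] + [9] = [-2]

z = [-2]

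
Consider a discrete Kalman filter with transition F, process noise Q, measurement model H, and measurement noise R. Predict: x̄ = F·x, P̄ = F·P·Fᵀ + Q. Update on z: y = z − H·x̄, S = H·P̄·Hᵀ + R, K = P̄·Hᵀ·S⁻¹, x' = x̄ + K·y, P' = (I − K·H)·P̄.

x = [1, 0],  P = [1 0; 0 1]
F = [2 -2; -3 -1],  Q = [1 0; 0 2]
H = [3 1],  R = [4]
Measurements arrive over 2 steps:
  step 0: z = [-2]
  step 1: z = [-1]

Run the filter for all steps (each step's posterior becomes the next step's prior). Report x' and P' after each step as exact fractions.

step 0: x̄ = F·x = [2, -3]
step 0: P̄ = F·P·Fᵀ + Q = [9 -4; -4 12]
step 0: y = z − H·x̄ = [-5]
step 0: S = H·P̄·Hᵀ + R = [73]
step 0: K = P̄·Hᵀ·S⁻¹ = [23/73; 0]
step 0: x' = x̄ + K·y = [31/73, -3]
step 0: P' = (I − K·H)·P̄ = [128/73 -4; -4 12]
step 1: x̄ = F·x = [500/73, 126/73]
step 1: P̄ = F·P·Fᵀ + Q = [6425/73 -184/73; -184/73 422/73]
step 1: y = z − H·x̄ = [-1699/73]
step 1: S = H·P̄·Hᵀ + R = [57435/73]
step 1: K = P̄·Hᵀ·S⁻¹ = [19091/57435; -26/11487]
step 1: x' = x̄ + K·y = [-50933/57435, 20432/11487]
step 1: P' = (I − K·H)·P̄ = [62378/57435 -22154/11487; -22154/11487 66358/11487]

step 0: x' = [31/73, -3], P' = [128/73 -4; -4 12]
step 1: x' = [-50933/57435, 20432/11487], P' = [62378/57435 -22154/11487; -22154/11487 66358/11487]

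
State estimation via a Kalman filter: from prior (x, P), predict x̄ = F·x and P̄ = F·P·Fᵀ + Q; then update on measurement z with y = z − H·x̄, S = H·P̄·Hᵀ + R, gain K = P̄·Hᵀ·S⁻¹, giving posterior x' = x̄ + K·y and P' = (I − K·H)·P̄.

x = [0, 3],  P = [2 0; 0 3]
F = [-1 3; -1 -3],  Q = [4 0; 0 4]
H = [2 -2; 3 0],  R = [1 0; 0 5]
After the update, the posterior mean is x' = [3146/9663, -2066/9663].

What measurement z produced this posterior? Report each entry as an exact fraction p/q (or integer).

x̄ = F·x = [9, -9]
P̄ = F·P·Fᵀ + Q = [33 -25; -25 33]
S = H·P̄·Hᵀ + R = [465 348; 348 302]
K = P̄·Hᵀ·S⁻¹ = [290/9663 1889/6442; -4466/9663 1831/6442]
x' − x̄ = [-83821/9663, 84901/9663] = K·y
y = (KᵀK)⁻¹·Kᵀ·(x' − x̄) = [-35, -26]
z = y + H·x̄ = [-35, -26] + [36, 27] = [1, 1]

z = [1, 1]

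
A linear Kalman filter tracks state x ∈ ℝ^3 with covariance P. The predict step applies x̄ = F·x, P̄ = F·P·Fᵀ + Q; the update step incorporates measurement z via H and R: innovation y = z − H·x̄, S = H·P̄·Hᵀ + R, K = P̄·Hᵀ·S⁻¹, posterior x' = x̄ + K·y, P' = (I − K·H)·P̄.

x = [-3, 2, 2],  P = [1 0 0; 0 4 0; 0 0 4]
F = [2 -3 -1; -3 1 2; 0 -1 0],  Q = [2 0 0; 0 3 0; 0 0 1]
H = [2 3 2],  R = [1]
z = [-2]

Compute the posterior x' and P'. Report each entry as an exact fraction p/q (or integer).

x̄ = F·x = [-14, 15, -2]
P̄ = F·P·Fᵀ + Q = [46 -26 12; -26 32 -4; 12 -4 5]
y = z − H·x̄ = [-15]
S = H·P̄·Hᵀ + R = [229]
K = P̄·Hᵀ·S⁻¹ = [38/229; 36/229; 22/229]
x' = x̄ + K·y = [-3776/229, 2895/229, -788/229]
P' = (I − K·H)·P̄ = [9090/229 -7322/229 1912/229; -7322/229 6032/229 -1708/229; 1912/229 -1708/229 661/229]

x' = [-3776/229, 2895/229, -788/229]
P' = [9090/229 -7322/229 1912/229; -7322/229 6032/229 -1708/229; 1912/229 -1708/229 661/229]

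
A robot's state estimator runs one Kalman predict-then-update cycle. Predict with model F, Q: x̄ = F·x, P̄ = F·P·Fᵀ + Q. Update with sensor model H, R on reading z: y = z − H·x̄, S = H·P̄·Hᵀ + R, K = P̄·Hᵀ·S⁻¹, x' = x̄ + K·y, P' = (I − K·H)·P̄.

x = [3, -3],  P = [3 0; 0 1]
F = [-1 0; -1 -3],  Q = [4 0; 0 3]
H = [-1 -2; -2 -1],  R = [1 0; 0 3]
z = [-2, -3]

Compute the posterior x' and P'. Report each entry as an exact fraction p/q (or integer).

x' = [45/1159, 1428/1159]
P' = [1269/1159 -759/1159; -759/1159 717/1159]

x̄ = F·x = [-3, 6]
P̄ = F·P·Fᵀ + Q = [7 3; 3 15]
y = z − H·x̄ = [7, -3]
S = H·P̄·Hᵀ + R = [80 59; 59 58]
K = P̄·Hᵀ·S⁻¹ = [249/1159 -593/1159; -675/1159 267/1159]
x' = x̄ + K·y = [45/1159, 1428/1159]
P' = (I − K·H)·P̄ = [1269/1159 -759/1159; -759/1159 717/1159]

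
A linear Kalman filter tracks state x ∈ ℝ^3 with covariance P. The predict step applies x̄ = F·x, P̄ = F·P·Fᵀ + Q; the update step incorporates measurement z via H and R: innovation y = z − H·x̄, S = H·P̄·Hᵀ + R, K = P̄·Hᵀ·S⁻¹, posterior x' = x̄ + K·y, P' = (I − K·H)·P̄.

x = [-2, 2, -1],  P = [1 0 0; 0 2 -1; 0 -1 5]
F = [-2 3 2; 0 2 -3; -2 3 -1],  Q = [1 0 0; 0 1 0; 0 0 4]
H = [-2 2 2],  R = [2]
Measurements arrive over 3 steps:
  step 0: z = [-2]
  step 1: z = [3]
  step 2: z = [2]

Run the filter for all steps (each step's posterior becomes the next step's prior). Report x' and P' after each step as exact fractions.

step 0: x̄ = F·x = [8, 7, 11]
step 0: P̄ = F·P·Fᵀ + Q = [31 -13 9; -13 66 38; 9 38 37]
step 0: y = z − H·x̄ = [-22]
step 0: S = H·P̄·Hᵀ + R = [874]
step 0: K = P̄·Hᵀ·S⁻¹ = [-35/437; 117/437; 66/437]
step 0: x' = x̄ + K·y = [4266/437, 485/437, 3355/437]
step 0: P' = (I − K·H)·P̄ = [11097/437 2509/437 8553/437; 2509/437 1464/437 1162/437; 8553/437 1162/437 7457/437]
step 1: x̄ = F·x = [-367/437, -9095/437, -10432/437]
step 1: P̄ = F·P·Fᵀ + Q = [3241/437 -486/437 -1078/437; -486/437 59462/437 59655/437; -1078/437 59655/437 63901/437]
step 1: y = z − H·x̄ = [39631/437]
step 1: S = H·P̄·Hᵀ + R = [997042/437]
step 1: K = P̄·Hᵀ·S⁻¹ = [-4805/498521; 119603/498521; 124634/498521]
step 1: x' = x̄ + K·y = [-854426/498521, 471254/498521, -597714/498521]
step 1: P' = (I − K·H)·P̄ = [3591603/498521 2075752/498521 1511046/498521; 2075752/498521 2364532/498521 -169177/498521; 1511046/498521 -169177/498521 1804857/498521]
step 2: x̄ = F·x = [1927186/498521, 2735650/498521, 3720328/498521]
step 2: P̄ = F·P·Fᵀ + Q = [4337633/498521 4967203/498521 3598839/498521; 4967203/498521 28230486/498521 22225978/498521; 3598839/498521 22225978/498521 21596363/498521]
step 2: y = z − H·x̄ = [-8060542/498521]
step 2: S = H·P̄·Hᵀ + R = [326934458/498521]
step 2: K = P̄·Hᵀ·S⁻¹ = [4228409/163467229; 45489261/163467229; 40223502/163467229]
step 2: x' = x̄ + K·y = [563563996/163467229, 161519828/163467229, 569541668/163467229]
step 2: P' = (I − K·H)·P̄ = [1350598995/163467229 857096309/163467229 497731095/163467229; 857096309/163467229 955252812/163467229 -52667242/163467229; 497731095/163467229 -52667242/163467229 590621839/163467229]

step 0: x' = [4266/437, 485/437, 3355/437], P' = [11097/437 2509/437 8553/437; 2509/437 1464/437 1162/437; 8553/437 1162/437 7457/437]
step 1: x' = [-854426/498521, 471254/498521, -597714/498521], P' = [3591603/498521 2075752/498521 1511046/498521; 2075752/498521 2364532/498521 -169177/498521; 1511046/498521 -169177/498521 1804857/498521]
step 2: x' = [563563996/163467229, 161519828/163467229, 569541668/163467229], P' = [1350598995/163467229 857096309/163467229 497731095/163467229; 857096309/163467229 955252812/163467229 -52667242/163467229; 497731095/163467229 -52667242/163467229 590621839/163467229]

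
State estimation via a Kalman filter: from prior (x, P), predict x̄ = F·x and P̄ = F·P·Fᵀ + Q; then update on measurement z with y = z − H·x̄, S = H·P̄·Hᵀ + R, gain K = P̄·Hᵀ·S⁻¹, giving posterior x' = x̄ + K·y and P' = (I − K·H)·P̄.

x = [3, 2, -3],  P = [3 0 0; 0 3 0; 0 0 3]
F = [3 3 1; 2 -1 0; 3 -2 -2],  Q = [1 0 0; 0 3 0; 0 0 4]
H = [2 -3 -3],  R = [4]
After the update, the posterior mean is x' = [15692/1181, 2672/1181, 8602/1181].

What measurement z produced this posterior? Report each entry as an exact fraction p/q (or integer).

x̄ = F·x = [12, 4, 11]
P̄ = F·P·Fᵀ + Q = [58 9 3; 9 18 24; 3 24 55]
S = H·P̄·Hᵀ + R = [1181]
K = P̄·Hᵀ·S⁻¹ = [80/1181; -108/1181; -231/1181]
x' − x̄ = [1520/1181, -2052/1181, -4389/1181] = K·y
y = (KᵀK)⁻¹·Kᵀ·(x' − x̄) = [19]
z = y + H·x̄ = [19] + [-21] = [-2]

z = [-2]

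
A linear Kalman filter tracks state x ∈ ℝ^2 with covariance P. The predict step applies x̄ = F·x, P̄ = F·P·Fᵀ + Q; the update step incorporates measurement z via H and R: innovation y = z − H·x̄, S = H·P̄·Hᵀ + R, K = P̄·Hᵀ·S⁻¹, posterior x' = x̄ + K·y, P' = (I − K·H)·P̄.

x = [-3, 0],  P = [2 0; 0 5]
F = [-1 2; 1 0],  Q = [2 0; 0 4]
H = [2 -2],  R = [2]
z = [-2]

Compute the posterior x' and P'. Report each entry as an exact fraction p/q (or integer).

x' = [-157/69, -95/69]
P' = [304/69 278/69; 278/69 286/69]

x̄ = F·x = [3, -3]
P̄ = F·P·Fᵀ + Q = [24 -2; -2 6]
y = z − H·x̄ = [-14]
S = H·P̄·Hᵀ + R = [138]
K = P̄·Hᵀ·S⁻¹ = [26/69; -8/69]
x' = x̄ + K·y = [-157/69, -95/69]
P' = (I − K·H)·P̄ = [304/69 278/69; 278/69 286/69]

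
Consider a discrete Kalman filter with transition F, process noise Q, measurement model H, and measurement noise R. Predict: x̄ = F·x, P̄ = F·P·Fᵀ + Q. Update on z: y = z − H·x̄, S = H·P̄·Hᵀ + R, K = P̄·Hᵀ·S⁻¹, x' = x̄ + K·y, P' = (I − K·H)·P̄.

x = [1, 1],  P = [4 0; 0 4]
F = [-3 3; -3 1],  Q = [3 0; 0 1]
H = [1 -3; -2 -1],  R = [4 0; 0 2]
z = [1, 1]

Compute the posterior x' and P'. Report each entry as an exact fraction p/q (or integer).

x̄ = F·x = [0, -2]
P̄ = F·P·Fᵀ + Q = [75 48; 48 41]
y = z − H·x̄ = [-5, -1]
S = H·P̄·Hᵀ + R = [160 213; 213 535]
K = P̄·Hᵀ·S⁻¹ = [5259/40231 -16983/40231; -10944/40231 -5945/40231]
x' = x̄ + K·y = [-9312/40231, -19797/40231]
P' = (I − K·H)·P̄ = [17562/40231 -1158/40231; -1158/40231 14206/40231]

x' = [-9312/40231, -19797/40231]
P' = [17562/40231 -1158/40231; -1158/40231 14206/40231]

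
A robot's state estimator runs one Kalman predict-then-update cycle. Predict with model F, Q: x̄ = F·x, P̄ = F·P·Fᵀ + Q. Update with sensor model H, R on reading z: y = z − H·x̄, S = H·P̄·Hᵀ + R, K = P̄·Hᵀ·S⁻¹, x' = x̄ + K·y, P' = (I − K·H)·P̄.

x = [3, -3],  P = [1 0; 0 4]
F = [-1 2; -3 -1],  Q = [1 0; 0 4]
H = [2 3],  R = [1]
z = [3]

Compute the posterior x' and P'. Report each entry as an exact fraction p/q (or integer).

x' = [-675/166, 603/166]
P' = [2547/166 -1691/166; -1691/166 1141/166]

x̄ = F·x = [-9, -6]
P̄ = F·P·Fᵀ + Q = [18 -5; -5 17]
y = z − H·x̄ = [39]
S = H·P̄·Hᵀ + R = [166]
K = P̄·Hᵀ·S⁻¹ = [21/166; 41/166]
x' = x̄ + K·y = [-675/166, 603/166]
P' = (I − K·H)·P̄ = [2547/166 -1691/166; -1691/166 1141/166]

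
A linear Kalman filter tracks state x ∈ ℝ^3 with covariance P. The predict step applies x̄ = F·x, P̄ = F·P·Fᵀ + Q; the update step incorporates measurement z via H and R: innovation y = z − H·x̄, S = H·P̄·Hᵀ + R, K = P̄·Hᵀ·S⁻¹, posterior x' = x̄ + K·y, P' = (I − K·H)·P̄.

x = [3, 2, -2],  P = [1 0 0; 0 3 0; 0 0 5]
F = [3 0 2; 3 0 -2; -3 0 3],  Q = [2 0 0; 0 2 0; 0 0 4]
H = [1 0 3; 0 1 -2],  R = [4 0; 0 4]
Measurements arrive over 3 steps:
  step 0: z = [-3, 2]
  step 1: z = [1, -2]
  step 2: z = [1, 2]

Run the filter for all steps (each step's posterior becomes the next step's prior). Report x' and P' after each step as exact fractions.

step 0: x' = [46108/20585, 19508/20585, -5701/4117], P' = [143312/20585 -12748/20585 -6272/4117; -12748/20585 47252/20585 1468/4117; -6272/4117 1468/4117 2676/4117]
step 1: x' = [-16344302/7154947, -12746244/35774735, 33467359/35774735], P' = [94674212/21464841 915648/7154947 -6973976/7154947; 915648/7154947 79499636/35774735 7059104/35774735; -6973976/7154947 7059104/35774735 19031496/35774735]
step 2: x' = [25507898258/13408386323, 10797235660/13408386323, -5166265065/13408386323], P' = [526385263108/120675476907 4483233016/40225158969 -38799133784/40225158969; 4483233016/40225158969 29721522612/13408386323 2691986040/13408386323; -38799133784/40225158969 2691986040/13408386323 7104588736/13408386323]

step 0: x̄ = F·x = [5, 13, -15]
step 0: P̄ = F·P·Fᵀ + Q = [31 -11 21; -11 31 -39; 21 -39 58]
step 0: y = z − H·x̄ = [37, -41]
step 0: S = H·P̄·Hᵀ + R = [683 -518; -518 423]
step 0: K = P̄·Hᵀ·S⁻¹ = [12308/20585 12493/20585; 2318/20585 8143/20585; 439/4117 -971/4117]
step 0: x' = x̄ + K·y = [46108/20585, 19508/20585, -5701/4117]
step 0: P' = (I − K·H)·P̄ = [143312/20585 -12748/20585 -6272/4117; -12748/20585 47252/20585 1468/4117; -6272/4117 1468/4117 2676/4117]
step 1: x̄ = F·x = [81314/20585, 195334/20585, -223839/20585]
step 1: P̄ = F·P·Fᵀ + Q = [1008178/20585 1236288/20585 -1303608/20585; 1236288/20585 1760818/20585 -1840488/20585; -1303608/20585 -1840488/20585 2057048/20585]
step 1: y = z − H·x̄ = [26556/895, -684182/20585]
step 1: S = H·P̄·Hᵀ + R = [512274/895 -609576/895; -609576/895 17433302/20585]
step 1: K = P̄·Hᵀ·S⁻¹ = [7977107/21464841 3715900/7154947; 6438888/35774735 16345357/35774735; 5556152/35774735 -7750972/35774735]
step 1: x' = x̄ + K·y = [-16344302/7154947, -12746244/35774735, 33467359/35774735]
step 1: P' = (I − K·H)·P̄ = [94674212/21464841 915648/7154947 -6973976/7154947; 915648/7154947 79499636/35774735 7059104/35774735; -6973976/7154947 7059104/35774735 19031496/35774735]
step 2: x̄ = F·x = [-178229812/35774735, -312099248/35774735, 345566607/35774735]
step 2: P̄ = F·P·Fᵀ + Q = [1149350074/35774735 1343987196/35774735 -1410533844/35774735; 1343987196/35774735 1986227194/35774735 -2057350356/35774735; -1410533844/35774735 -2057350356/35774735 2362153424/35774735]
step 2: y = z − H·x̄ = [-822695274/35774735, 1074781932/35774735]
step 2: S = H·P̄·Hᵀ + R = [14088626766/35774735 -16179916728/35774735; -16179916728/35774735 19807341254/35774735]
step 2: K = P̄·Hᵀ·S⁻¹ = [44298264763/120675476907 20520375146/40225158969; 7177776844/40225158969 6084387633/13408386323; 6285541210/40225158969 -2879297858/13408386323]
step 2: x' = x̄ + K·y = [25507898258/13408386323, 10797235660/13408386323, -5166265065/13408386323]
step 2: P' = (I − K·H)·P̄ = [526385263108/120675476907 4483233016/40225158969 -38799133784/40225158969; 4483233016/40225158969 29721522612/13408386323 2691986040/13408386323; -38799133784/40225158969 2691986040/13408386323 7104588736/13408386323]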